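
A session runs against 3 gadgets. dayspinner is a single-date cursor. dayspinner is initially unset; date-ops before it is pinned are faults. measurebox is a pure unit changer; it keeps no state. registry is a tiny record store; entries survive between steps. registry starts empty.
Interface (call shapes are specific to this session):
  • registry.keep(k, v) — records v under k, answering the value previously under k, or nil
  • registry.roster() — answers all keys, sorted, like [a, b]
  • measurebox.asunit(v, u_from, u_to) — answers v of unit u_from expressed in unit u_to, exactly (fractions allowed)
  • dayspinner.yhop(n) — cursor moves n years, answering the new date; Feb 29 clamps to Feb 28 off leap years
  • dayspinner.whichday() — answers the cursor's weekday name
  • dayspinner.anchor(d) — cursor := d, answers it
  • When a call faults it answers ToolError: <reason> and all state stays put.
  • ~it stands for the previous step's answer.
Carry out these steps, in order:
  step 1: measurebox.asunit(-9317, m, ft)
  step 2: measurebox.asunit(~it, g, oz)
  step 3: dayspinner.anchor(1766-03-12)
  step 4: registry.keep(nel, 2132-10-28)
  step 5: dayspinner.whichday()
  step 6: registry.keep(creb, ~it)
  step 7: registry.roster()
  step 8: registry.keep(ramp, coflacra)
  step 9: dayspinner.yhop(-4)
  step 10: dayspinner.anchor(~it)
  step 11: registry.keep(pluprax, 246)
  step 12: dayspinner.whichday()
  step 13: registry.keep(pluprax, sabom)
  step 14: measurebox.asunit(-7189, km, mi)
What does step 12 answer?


Answer: Friday

Derivation:
[in] asunit v=-9317 u_from=m u_to=ft
= -11646250/381
[in] asunit v=~it u_from=g u_to=oz
= -242000000000/224439861
[in] anchor d=1766-03-12
= 1766-03-12
[in] keep k=nel v=2132-10-28
= nil
[in] whichday
= Wednesday
[in] keep k=creb v=~it
= nil
[in] roster
= [creb, nel]
[in] keep k=ramp v=coflacra
= nil
[in] yhop n=-4
= 1762-03-12
[in] anchor d=~it
= 1762-03-12
[in] keep k=pluprax v=246
= nil
[in] whichday
= Friday
[in] keep k=pluprax v=sabom
= 246
[in] asunit v=-7189 u_from=km u_to=mi
= -112328125/25146


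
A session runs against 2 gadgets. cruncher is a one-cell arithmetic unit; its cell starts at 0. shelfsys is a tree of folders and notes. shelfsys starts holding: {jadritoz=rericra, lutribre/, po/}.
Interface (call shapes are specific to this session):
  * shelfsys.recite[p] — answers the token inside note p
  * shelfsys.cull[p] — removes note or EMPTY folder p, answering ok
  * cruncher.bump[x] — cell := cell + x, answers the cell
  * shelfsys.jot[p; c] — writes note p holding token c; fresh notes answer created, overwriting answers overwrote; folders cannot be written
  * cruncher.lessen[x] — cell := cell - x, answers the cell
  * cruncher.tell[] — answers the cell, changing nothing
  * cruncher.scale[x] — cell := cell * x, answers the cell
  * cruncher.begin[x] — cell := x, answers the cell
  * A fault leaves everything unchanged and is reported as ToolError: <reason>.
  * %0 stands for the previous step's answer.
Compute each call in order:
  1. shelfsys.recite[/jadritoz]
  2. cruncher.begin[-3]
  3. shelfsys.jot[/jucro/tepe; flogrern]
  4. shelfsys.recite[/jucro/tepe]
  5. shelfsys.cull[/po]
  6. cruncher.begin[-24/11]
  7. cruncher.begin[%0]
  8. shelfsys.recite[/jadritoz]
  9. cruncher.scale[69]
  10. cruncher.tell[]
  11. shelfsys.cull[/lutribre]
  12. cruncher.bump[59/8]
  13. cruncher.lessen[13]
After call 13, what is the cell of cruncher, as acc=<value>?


Answer: acc=-13743/88

Derivation:
Step: shelfsys.recite[p→/jadritoz]
Result: rericra
Step: cruncher.begin[x→-3]
Result: -3
Step: shelfsys.jot[p→/jucro/tepe; c→flogrern]
Result: ToolError: no parent
Step: shelfsys.recite[p→/jucro/tepe]
Result: ToolError: not found
Step: shelfsys.cull[p→/po]
Result: ok
Step: cruncher.begin[x→-24/11]
Result: -24/11
Step: cruncher.begin[x→%0]
Result: -24/11
Step: shelfsys.recite[p→/jadritoz]
Result: rericra
Step: cruncher.scale[x→69]
Result: -1656/11
Step: cruncher.tell[]
Result: -1656/11
Step: shelfsys.cull[p→/lutribre]
Result: ok
Step: cruncher.bump[x→59/8]
Result: -12599/88
Step: cruncher.lessen[x→13]
Result: -13743/88


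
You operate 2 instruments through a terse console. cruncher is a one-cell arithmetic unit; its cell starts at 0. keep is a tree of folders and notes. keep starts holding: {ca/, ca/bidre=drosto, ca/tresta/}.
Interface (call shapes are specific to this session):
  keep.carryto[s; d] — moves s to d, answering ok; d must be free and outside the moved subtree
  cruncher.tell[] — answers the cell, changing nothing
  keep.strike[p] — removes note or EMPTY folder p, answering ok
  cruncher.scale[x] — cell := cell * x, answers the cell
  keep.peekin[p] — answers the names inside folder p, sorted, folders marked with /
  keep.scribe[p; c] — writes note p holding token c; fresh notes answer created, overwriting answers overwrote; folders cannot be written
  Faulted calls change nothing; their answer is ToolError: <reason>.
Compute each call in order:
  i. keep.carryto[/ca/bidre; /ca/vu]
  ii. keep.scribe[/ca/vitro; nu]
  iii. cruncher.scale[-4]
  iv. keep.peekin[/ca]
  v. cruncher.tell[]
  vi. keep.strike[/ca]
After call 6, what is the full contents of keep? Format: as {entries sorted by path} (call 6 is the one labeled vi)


Answer: {ca/, ca/tresta/, ca/vitro=nu, ca/vu=drosto}

Derivation:
-> carryto(s=/ca/bidre, d=/ca/vu)
<- ok
-> scribe(p=/ca/vitro, c=nu)
<- created
-> scale(x=-4)
<- 0
-> peekin(p=/ca)
<- [tresta/, vitro, vu]
-> tell()
<- 0
-> strike(p=/ca)
<- ToolError: not empty


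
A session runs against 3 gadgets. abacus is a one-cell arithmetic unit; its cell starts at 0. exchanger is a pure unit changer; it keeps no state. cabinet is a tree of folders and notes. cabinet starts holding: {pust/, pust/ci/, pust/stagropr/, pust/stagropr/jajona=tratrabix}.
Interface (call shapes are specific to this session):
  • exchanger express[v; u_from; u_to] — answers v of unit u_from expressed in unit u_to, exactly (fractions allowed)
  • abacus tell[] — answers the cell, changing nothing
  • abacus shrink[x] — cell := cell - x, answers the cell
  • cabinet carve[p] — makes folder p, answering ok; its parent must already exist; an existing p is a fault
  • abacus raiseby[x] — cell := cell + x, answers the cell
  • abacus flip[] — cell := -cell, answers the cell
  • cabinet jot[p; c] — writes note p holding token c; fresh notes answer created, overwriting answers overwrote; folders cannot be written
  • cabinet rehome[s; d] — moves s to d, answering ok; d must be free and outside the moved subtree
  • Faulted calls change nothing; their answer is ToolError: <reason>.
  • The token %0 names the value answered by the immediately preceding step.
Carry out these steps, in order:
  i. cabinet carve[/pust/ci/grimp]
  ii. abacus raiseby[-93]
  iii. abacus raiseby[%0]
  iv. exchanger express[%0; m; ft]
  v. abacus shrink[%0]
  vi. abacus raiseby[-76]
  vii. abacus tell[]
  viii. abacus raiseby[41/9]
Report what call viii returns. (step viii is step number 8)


Using cabinet carve(p: /pust/ci/grimp), and get ok.
Now I run abacus raiseby(x: -93), and observe -93.
I use abacus raiseby(x: %0), and see -186.
I use exchanger express(v: %0, u_from: m, u_to: ft), and get -77500/127.
Using abacus shrink(x: %0): 53878/127.
Invoking abacus raiseby(x: -76), and get 44226/127.
Now I run abacus tell, and observe 44226/127.
Invoking abacus raiseby(x: 41/9), and observe 403241/1143.

Answer: 403241/1143


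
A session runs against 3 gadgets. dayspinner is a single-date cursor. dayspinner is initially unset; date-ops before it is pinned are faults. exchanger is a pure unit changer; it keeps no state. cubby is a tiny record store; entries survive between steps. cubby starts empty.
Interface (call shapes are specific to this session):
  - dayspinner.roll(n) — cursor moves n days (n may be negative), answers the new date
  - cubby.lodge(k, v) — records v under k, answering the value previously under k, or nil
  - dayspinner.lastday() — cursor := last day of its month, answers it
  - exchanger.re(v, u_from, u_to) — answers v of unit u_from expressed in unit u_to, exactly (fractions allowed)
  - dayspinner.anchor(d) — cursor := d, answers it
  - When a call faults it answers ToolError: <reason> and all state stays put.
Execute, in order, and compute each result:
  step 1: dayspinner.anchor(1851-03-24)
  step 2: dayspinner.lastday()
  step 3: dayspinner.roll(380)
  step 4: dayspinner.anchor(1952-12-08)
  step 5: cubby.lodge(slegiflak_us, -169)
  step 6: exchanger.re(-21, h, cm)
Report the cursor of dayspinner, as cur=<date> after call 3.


Answer: cur=1852-04-14

Derivation:
Step: anchor[d→1851-03-24]
Result: 1851-03-24
Step: lastday[]
Result: 1851-03-31
Step: roll[n→380]
Result: 1852-04-14
Step: anchor[d→1952-12-08]
Result: 1952-12-08
Step: lodge[k→slegiflak_us; v→-169]
Result: nil
Step: re[v→-21; u_from→h; u_to→cm]
Result: ToolError: incompatible units


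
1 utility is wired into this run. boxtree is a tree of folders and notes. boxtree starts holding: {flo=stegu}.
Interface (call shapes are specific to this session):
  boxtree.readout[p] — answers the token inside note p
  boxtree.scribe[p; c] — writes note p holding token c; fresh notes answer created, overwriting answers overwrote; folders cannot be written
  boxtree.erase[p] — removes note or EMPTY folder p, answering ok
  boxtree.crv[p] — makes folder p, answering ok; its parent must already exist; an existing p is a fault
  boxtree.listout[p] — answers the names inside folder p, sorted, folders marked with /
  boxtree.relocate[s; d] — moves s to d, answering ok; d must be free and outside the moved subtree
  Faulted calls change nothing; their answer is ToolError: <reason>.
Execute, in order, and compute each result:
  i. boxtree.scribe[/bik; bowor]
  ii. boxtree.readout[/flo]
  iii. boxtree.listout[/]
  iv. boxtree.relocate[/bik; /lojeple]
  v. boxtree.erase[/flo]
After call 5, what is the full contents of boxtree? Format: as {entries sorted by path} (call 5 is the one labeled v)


Using boxtree.scribe(p='/bik', c='bowor'), yielding created.
Next I call boxtree.readout(p='/flo'), giving stegu.
I run boxtree.listout(p='/'), and observe [bik, flo].
Using boxtree.relocate(s='/bik', d='/lojeple'): ok.
Then boxtree.erase(p='/flo'): ok.

Answer: {lojeple=bowor}


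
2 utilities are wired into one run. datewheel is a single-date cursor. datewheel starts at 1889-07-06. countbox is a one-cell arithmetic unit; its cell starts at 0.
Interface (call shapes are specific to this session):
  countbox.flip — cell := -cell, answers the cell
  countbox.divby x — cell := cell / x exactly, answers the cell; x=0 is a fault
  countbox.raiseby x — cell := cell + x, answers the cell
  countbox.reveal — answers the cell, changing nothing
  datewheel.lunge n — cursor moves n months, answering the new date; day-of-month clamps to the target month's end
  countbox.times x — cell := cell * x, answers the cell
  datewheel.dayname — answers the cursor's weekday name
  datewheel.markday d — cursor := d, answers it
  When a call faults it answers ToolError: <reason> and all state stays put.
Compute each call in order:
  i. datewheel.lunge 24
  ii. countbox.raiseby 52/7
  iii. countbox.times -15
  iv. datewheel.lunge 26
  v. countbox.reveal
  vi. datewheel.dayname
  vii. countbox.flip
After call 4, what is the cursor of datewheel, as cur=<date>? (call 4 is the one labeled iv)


> datewheel.lunge n=24
:: 1891-07-06
> countbox.raiseby x=52/7
:: 52/7
> countbox.times x=-15
:: -780/7
> datewheel.lunge n=26
:: 1893-09-06
> countbox.reveal
:: -780/7
> datewheel.dayname
:: Wednesday
> countbox.flip
:: 780/7

Answer: cur=1893-09-06


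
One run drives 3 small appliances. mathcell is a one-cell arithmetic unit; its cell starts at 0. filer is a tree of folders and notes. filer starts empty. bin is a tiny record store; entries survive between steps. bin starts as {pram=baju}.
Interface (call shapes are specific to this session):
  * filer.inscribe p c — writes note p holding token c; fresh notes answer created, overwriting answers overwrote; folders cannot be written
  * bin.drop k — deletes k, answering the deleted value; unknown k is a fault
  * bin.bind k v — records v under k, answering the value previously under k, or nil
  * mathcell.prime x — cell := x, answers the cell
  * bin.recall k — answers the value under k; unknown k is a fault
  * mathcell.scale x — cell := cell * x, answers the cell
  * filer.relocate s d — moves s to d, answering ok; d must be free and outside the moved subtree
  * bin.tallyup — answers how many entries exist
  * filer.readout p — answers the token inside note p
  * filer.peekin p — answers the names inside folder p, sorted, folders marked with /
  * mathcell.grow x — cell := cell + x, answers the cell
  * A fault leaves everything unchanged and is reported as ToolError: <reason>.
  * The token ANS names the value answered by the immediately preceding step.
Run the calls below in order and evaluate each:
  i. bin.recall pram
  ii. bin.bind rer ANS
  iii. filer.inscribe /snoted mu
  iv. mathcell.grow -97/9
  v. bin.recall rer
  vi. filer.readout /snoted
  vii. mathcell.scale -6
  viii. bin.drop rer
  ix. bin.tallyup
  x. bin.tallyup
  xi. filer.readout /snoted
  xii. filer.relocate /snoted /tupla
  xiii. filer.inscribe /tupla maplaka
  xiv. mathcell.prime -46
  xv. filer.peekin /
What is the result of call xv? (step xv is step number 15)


Answer: [tupla]

Derivation:
Invoking recall(k='pram'), — result: baju.
I call bind(k='rer', v='ANS'), and get nil.
I invoke inscribe(p='/snoted', c='mu'), — result: created.
I call grow(x='-97/9'), → -97/9.
I use recall(k='rer'), which returns baju.
Now I run readout(p='/snoted'), giving mu.
Invoking scale(x='-6'), yielding 194/3.
I invoke drop(k='rer'), giving baju.
I call tallyup: 1.
I invoke tallyup(), yielding 1.
Invoking readout(p='/snoted'), — result: mu.
I run relocate(s='/snoted', d='/tupla'), and get ok.
Using inscribe(p='/tupla', c='maplaka'), → overwrote.
Calling prime(x='-46'), yielding -46.
Invoking peekin(p='/'), yielding [tupla].


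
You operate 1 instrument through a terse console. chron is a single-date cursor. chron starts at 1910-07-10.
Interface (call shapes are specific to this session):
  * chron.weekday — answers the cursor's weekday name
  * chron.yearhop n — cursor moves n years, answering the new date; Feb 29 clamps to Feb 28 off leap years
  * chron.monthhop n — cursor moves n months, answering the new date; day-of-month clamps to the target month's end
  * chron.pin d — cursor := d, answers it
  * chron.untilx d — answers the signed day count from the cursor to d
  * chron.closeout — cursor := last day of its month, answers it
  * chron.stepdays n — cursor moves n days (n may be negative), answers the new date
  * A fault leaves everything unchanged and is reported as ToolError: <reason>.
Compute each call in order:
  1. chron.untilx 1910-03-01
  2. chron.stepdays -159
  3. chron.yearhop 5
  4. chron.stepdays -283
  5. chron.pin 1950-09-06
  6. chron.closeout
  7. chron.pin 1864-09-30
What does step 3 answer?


Answer: 1915-02-01

Derivation:
Act: untilx[d='1910-03-01']
Obs: -131
Act: stepdays[n='-159']
Obs: 1910-02-01
Act: yearhop[n='5']
Obs: 1915-02-01
Act: stepdays[n='-283']
Obs: 1914-04-24
Act: pin[d='1950-09-06']
Obs: 1950-09-06
Act: closeout[]
Obs: 1950-09-30
Act: pin[d='1864-09-30']
Obs: 1864-09-30


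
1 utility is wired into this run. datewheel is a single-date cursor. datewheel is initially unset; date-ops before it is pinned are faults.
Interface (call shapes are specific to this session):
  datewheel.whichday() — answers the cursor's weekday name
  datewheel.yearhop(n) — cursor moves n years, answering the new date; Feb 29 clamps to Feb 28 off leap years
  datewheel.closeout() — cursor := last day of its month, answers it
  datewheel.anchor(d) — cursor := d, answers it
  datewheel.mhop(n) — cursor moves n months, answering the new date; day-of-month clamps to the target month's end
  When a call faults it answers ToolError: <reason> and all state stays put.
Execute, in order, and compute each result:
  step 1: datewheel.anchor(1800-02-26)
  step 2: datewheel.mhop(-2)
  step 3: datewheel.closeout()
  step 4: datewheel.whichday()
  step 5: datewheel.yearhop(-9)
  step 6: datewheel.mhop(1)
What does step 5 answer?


Answer: 1790-12-31

Derivation:
>>> datewheel.anchor d: 1800-02-26
:: 1800-02-26
>>> datewheel.mhop n: -2
:: 1799-12-26
>>> datewheel.closeout
:: 1799-12-31
>>> datewheel.whichday
:: Tuesday
>>> datewheel.yearhop n: -9
:: 1790-12-31
>>> datewheel.mhop n: 1
:: 1791-01-31


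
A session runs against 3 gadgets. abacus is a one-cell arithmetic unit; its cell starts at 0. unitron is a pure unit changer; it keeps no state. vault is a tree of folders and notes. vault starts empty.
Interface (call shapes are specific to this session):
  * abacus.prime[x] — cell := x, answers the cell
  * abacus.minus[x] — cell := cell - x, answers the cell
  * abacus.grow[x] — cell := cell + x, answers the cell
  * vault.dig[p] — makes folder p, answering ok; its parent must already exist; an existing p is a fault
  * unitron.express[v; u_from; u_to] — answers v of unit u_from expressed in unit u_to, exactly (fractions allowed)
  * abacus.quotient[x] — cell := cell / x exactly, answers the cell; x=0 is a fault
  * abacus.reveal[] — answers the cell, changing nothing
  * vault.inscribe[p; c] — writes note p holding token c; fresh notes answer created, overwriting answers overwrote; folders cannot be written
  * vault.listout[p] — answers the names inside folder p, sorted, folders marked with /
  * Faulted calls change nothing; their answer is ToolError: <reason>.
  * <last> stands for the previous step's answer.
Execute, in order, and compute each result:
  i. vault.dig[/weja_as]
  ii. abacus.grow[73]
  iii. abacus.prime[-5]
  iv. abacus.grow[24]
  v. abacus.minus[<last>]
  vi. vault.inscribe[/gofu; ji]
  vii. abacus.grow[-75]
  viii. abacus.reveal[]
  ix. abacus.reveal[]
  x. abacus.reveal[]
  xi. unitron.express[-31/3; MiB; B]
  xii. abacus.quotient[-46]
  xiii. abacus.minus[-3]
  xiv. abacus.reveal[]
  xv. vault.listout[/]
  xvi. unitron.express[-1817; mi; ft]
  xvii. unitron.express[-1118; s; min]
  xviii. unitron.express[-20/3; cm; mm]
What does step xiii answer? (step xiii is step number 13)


Do: vault.dig[p='/weja_as']
See: ok
Do: abacus.grow[x='73']
See: 73
Do: abacus.prime[x='-5']
See: -5
Do: abacus.grow[x='24']
See: 19
Do: abacus.minus[x='<last>']
See: 0
Do: vault.inscribe[p='/gofu'; c='ji']
See: created
Do: abacus.grow[x='-75']
See: -75
Do: abacus.reveal[]
See: -75
Do: abacus.reveal[]
See: -75
Do: abacus.reveal[]
See: -75
Do: unitron.express[v='-31/3'; u_from='MiB'; u_to='B']
See: -32505856/3
Do: abacus.quotient[x='-46']
See: 75/46
Do: abacus.minus[x='-3']
See: 213/46
Do: abacus.reveal[]
See: 213/46
Do: vault.listout[p='/']
See: [gofu, weja_as/]
Do: unitron.express[v='-1817'; u_from='mi'; u_to='ft']
See: -9593760
Do: unitron.express[v='-1118'; u_from='s'; u_to='min']
See: -559/30
Do: unitron.express[v='-20/3'; u_from='cm'; u_to='mm']
See: -200/3

Answer: 213/46


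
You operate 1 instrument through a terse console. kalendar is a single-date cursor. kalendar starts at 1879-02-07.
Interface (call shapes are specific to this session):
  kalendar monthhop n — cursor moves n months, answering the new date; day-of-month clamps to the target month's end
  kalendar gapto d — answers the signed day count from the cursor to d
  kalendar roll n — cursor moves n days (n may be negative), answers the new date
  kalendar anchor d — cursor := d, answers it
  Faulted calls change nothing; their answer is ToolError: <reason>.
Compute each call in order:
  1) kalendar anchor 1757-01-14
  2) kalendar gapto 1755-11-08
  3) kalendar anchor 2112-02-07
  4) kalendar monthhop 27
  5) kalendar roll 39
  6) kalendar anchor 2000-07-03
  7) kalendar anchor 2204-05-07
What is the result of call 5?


~$ kalendar anchor d→1757-01-14
  1757-01-14
~$ kalendar gapto d→1755-11-08
  -433
~$ kalendar anchor d→2112-02-07
  2112-02-07
~$ kalendar monthhop n→27
  2114-05-07
~$ kalendar roll n→39
  2114-06-15
~$ kalendar anchor d→2000-07-03
  2000-07-03
~$ kalendar anchor d→2204-05-07
  2204-05-07

Answer: 2114-06-15


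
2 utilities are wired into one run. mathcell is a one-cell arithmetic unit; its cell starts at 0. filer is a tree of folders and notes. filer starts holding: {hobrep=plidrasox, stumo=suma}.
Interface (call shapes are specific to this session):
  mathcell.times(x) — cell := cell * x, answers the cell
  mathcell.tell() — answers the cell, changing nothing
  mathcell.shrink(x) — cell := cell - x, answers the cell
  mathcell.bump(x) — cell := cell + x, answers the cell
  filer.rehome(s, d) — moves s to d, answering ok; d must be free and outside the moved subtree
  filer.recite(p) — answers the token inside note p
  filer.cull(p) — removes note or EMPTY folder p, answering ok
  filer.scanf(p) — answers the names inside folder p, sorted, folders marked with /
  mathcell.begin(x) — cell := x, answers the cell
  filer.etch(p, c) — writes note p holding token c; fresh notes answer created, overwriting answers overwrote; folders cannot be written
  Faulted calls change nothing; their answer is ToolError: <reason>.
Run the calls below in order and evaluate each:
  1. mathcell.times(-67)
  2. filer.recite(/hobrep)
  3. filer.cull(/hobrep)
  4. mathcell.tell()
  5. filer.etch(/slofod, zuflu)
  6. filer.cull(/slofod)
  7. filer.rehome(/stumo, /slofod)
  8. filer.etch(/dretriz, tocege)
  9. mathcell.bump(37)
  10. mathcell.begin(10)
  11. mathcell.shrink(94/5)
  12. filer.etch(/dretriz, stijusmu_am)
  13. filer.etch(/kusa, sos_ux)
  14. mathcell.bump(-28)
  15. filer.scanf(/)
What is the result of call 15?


Answer: [dretriz, kusa, slofod]

Derivation:
$ mathcell.times x=-67
  0
$ filer.recite p=/hobrep
  plidrasox
$ filer.cull p=/hobrep
  ok
$ mathcell.tell
  0
$ filer.etch p=/slofod c=zuflu
  created
$ filer.cull p=/slofod
  ok
$ filer.rehome s=/stumo d=/slofod
  ok
$ filer.etch p=/dretriz c=tocege
  created
$ mathcell.bump x=37
  37
$ mathcell.begin x=10
  10
$ mathcell.shrink x=94/5
  -44/5
$ filer.etch p=/dretriz c=stijusmu_am
  overwrote
$ filer.etch p=/kusa c=sos_ux
  created
$ mathcell.bump x=-28
  -184/5
$ filer.scanf p=/
  [dretriz, kusa, slofod]


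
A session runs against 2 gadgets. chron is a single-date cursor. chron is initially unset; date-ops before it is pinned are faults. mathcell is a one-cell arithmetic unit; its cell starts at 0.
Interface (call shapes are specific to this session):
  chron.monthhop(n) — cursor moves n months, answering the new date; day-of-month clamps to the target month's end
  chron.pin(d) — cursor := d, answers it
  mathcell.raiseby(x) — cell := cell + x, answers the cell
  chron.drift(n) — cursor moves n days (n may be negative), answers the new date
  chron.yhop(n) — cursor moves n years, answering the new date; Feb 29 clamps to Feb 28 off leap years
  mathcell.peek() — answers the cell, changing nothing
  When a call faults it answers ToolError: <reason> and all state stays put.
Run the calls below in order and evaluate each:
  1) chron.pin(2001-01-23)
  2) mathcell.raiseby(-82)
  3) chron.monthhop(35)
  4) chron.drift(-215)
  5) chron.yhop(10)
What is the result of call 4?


==> chron.pin(2001-01-23)
<== 2001-01-23
==> mathcell.raiseby(-82)
<== -82
==> chron.monthhop(35)
<== 2003-12-23
==> chron.drift(-215)
<== 2003-05-22
==> chron.yhop(10)
<== 2013-05-22

Answer: 2003-05-22


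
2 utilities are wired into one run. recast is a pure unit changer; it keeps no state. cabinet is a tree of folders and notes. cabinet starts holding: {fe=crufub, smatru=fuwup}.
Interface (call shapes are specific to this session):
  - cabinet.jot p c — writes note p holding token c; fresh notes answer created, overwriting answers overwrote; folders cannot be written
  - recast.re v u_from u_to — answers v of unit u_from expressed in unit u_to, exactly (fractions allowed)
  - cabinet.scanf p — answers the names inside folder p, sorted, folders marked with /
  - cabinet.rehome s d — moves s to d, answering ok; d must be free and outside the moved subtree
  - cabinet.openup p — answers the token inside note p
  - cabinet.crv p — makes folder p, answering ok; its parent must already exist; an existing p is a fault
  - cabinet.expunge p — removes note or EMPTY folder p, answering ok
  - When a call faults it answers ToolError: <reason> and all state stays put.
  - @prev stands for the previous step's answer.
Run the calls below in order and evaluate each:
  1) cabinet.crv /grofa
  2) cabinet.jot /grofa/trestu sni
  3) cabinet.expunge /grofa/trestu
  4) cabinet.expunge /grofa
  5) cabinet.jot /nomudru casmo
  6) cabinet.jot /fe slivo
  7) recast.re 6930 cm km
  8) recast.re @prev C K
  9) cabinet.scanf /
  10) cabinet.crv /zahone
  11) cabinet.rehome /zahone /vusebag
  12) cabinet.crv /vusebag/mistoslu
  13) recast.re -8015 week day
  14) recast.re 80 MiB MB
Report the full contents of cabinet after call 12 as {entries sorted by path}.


Now I run cabinet.crv on p='/grofa', — result: ok.
I invoke cabinet.jot on p='/grofa/trestu', c='sni', — result: created.
Calling cabinet.expunge on p='/grofa/trestu', giving ok.
Invoking cabinet.expunge on p='/grofa', yielding ok.
Calling cabinet.jot on p='/nomudru', c='casmo', giving created.
Invoking cabinet.jot on p='/fe', c='slivo', — result: overwrote.
Next I call recast.re on v='6930', u_from='cm', u_to='km', → 693/10000.
Now I run recast.re on v='@prev', u_from='C', u_to='K', and get 2732193/10000.
I try cabinet.scanf on p='/', — result: [fe, nomudru, smatru].
I call cabinet.crv on p='/zahone', — result: ok.
I use cabinet.rehome on s='/zahone', d='/vusebag', and see ok.
I use cabinet.crv on p='/vusebag/mistoslu', → ok.
I use recast.re on v='-8015', u_from='week', u_to='day', yielding -56105.
I use recast.re on v='80', u_from='MiB', u_to='MB', → 262144/3125.

Answer: {fe=slivo, nomudru=casmo, smatru=fuwup, vusebag/, vusebag/mistoslu/}


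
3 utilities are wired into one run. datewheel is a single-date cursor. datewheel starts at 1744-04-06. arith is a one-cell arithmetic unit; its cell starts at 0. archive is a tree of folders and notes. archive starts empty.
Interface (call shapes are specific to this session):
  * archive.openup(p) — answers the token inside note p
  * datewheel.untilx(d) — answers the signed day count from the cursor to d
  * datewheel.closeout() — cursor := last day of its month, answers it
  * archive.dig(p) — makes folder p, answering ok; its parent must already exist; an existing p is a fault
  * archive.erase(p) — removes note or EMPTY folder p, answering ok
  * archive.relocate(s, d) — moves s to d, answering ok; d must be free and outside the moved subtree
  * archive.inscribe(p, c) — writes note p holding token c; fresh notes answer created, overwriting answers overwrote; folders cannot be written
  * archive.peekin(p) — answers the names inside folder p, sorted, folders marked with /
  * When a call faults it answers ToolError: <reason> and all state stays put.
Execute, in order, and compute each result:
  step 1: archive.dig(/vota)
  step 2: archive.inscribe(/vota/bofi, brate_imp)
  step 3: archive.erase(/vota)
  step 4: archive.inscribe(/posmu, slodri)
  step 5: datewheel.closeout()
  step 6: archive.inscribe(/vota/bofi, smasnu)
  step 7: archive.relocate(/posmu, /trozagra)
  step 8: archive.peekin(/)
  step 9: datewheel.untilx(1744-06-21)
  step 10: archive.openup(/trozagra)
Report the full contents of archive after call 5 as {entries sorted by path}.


Answer: {posmu=slodri, vota/, vota/bofi=brate_imp}

Derivation:
I call dig on /vota, giving ok.
Invoking inscribe on /vota/bofi, brate_imp, — result: created.
I use erase on /vota, — result: ToolError: not empty.
Now I run inscribe on /posmu, slodri, which returns created.
I run closeout, → 1744-04-30.
Invoking inscribe on /vota/bofi, smasnu, and get overwrote.
Using relocate on /posmu, /trozagra, and observe ok.
I use peekin on /, — result: [trozagra, vota/].
Next I call untilx on 1744-06-21, which returns 52.
Using openup on /trozagra, which returns slodri.


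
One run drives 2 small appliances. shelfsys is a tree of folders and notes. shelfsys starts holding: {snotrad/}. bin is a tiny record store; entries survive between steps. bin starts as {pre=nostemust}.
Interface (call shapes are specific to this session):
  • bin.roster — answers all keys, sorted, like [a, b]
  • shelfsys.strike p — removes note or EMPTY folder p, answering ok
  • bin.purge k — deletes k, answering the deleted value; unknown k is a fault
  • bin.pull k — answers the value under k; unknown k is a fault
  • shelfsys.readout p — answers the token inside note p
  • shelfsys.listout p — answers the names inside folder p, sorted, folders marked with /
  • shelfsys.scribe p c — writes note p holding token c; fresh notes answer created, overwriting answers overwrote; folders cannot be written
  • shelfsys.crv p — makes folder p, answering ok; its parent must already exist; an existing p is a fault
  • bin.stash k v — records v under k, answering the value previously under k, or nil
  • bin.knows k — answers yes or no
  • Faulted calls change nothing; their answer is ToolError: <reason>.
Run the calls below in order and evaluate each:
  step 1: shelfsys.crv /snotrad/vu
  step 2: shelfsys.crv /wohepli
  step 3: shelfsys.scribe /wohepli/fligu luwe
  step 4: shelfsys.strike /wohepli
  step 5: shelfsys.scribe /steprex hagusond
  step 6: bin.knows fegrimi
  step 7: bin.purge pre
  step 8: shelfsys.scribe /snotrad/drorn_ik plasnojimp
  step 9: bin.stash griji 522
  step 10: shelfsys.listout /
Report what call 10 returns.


Answer: [snotrad/, steprex, wohepli/]

Derivation:
>>> shelfsys.crv p=/snotrad/vu
[out] ok
>>> shelfsys.crv p=/wohepli
[out] ok
>>> shelfsys.scribe p=/wohepli/fligu c=luwe
[out] created
>>> shelfsys.strike p=/wohepli
[out] ToolError: not empty
>>> shelfsys.scribe p=/steprex c=hagusond
[out] created
>>> bin.knows k=fegrimi
[out] no
>>> bin.purge k=pre
[out] nostemust
>>> shelfsys.scribe p=/snotrad/drorn_ik c=plasnojimp
[out] created
>>> bin.stash k=griji v=522
[out] nil
>>> shelfsys.listout p=/
[out] [snotrad/, steprex, wohepli/]


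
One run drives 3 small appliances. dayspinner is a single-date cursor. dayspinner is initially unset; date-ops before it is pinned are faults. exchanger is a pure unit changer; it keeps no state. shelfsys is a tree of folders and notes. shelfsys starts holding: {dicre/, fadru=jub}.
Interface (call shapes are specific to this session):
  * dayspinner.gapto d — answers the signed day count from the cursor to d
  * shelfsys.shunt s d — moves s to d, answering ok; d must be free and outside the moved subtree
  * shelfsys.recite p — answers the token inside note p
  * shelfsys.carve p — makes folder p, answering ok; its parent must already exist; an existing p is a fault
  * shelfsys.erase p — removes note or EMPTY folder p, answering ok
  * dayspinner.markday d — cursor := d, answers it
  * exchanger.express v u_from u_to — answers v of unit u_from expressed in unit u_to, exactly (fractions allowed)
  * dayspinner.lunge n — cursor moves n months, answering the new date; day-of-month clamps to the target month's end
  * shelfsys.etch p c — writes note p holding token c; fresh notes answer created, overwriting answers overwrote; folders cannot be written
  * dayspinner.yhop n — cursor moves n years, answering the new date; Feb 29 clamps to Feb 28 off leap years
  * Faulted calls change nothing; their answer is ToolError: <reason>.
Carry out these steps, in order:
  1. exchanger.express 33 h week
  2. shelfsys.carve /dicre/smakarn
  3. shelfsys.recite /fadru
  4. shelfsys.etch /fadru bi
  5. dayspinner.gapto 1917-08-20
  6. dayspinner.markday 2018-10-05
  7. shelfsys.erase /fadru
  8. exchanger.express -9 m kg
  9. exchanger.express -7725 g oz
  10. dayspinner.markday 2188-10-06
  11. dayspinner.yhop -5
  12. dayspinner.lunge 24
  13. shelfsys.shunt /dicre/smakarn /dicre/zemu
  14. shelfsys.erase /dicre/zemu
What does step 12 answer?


Answer: 2185-10-06

Derivation:
Do: exchanger.express[v='33'; u_from='h'; u_to='week']
See: 11/56
Do: shelfsys.carve[p='/dicre/smakarn']
See: ok
Do: shelfsys.recite[p='/fadru']
See: jub
Do: shelfsys.etch[p='/fadru'; c='bi']
See: overwrote
Do: dayspinner.gapto[d='1917-08-20']
See: ToolError: no date set
Do: dayspinner.markday[d='2018-10-05']
See: 2018-10-05
Do: shelfsys.erase[p='/fadru']
See: ok
Do: exchanger.express[v='-9'; u_from='m'; u_to='kg']
See: ToolError: incompatible units
Do: exchanger.express[v='-7725'; u_from='g'; u_to='oz']
See: -12360000000/45359237
Do: dayspinner.markday[d='2188-10-06']
See: 2188-10-06
Do: dayspinner.yhop[n='-5']
See: 2183-10-06
Do: dayspinner.lunge[n='24']
See: 2185-10-06
Do: shelfsys.shunt[s='/dicre/smakarn'; d='/dicre/zemu']
See: ok
Do: shelfsys.erase[p='/dicre/zemu']
See: ok


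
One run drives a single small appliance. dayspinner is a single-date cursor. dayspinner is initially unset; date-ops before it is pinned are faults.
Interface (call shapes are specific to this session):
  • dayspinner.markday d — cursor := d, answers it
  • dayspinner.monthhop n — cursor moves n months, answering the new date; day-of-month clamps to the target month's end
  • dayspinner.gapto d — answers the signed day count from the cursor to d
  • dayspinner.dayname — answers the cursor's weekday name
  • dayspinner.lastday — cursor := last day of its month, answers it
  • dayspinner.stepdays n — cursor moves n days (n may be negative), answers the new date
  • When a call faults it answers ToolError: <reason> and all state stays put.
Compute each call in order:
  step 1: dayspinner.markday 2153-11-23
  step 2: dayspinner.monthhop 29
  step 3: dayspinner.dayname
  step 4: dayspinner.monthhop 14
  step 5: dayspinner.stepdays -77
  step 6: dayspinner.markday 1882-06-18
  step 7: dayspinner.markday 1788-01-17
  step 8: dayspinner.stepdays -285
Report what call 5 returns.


Act: markday[2153-11-23]
Obs: 2153-11-23
Act: monthhop[29]
Obs: 2156-04-23
Act: dayname[]
Obs: Friday
Act: monthhop[14]
Obs: 2157-06-23
Act: stepdays[-77]
Obs: 2157-04-07
Act: markday[1882-06-18]
Obs: 1882-06-18
Act: markday[1788-01-17]
Obs: 1788-01-17
Act: stepdays[-285]
Obs: 1787-04-07

Answer: 2157-04-07


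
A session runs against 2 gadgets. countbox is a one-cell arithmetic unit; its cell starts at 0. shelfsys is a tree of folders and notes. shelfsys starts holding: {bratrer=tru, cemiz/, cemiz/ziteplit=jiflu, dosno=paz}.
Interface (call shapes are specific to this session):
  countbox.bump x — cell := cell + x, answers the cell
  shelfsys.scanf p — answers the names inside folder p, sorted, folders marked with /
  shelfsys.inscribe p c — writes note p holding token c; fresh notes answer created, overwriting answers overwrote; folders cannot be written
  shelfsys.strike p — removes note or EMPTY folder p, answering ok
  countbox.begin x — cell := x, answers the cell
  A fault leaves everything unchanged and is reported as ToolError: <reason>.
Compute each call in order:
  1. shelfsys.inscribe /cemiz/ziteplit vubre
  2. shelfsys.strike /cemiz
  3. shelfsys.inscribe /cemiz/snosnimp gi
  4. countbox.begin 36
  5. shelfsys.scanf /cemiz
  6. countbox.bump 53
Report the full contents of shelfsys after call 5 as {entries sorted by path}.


==> inscribe(p=/cemiz/ziteplit, c=vubre)
<== overwrote
==> strike(p=/cemiz)
<== ToolError: not empty
==> inscribe(p=/cemiz/snosnimp, c=gi)
<== created
==> begin(x=36)
<== 36
==> scanf(p=/cemiz)
<== [snosnimp, ziteplit]
==> bump(x=53)
<== 89

Answer: {bratrer=tru, cemiz/, cemiz/snosnimp=gi, cemiz/ziteplit=vubre, dosno=paz}


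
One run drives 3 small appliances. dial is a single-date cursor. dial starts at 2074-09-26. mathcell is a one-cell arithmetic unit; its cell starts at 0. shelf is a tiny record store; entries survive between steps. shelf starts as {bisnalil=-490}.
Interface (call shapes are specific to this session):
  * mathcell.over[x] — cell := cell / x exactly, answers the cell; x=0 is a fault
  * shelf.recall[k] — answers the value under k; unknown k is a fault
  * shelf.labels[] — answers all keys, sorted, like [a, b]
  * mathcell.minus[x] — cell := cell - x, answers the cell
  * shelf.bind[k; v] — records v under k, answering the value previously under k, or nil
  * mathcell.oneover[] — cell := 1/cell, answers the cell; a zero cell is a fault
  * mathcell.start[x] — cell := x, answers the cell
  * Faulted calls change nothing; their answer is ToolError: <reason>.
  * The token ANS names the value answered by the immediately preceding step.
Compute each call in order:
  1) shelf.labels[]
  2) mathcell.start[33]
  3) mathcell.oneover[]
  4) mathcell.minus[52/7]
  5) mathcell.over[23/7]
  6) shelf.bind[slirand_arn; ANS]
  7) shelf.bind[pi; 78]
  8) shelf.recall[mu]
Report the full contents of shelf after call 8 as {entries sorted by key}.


Answer: {bisnalil=-490, pi=78, slirand_arn=-1709/759}

Derivation:
! labels() == [bisnalil]
! start(x='33') == 33
! oneover() == 1/33
! minus(x='52/7') == -1709/231
! over(x='23/7') == -1709/759
! bind(k='slirand_arn', v='ANS') == nil
! bind(k='pi', v='78') == nil
! recall(k='mu') == ToolError: no such key mu


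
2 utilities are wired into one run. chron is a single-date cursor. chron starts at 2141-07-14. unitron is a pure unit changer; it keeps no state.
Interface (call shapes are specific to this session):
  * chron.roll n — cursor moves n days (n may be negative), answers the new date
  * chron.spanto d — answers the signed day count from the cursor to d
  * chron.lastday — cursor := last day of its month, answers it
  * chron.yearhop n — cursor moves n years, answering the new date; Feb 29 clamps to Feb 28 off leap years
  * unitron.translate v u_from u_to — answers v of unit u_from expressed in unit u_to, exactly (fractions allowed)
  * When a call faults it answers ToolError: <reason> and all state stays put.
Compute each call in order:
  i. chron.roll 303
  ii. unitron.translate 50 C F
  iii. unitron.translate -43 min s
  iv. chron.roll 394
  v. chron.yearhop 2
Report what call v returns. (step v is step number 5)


==> roll(n: 303)
<== 2142-05-13
==> translate(v: 50, u_from: C, u_to: F)
<== 122
==> translate(v: -43, u_from: min, u_to: s)
<== -2580
==> roll(n: 394)
<== 2143-06-11
==> yearhop(n: 2)
<== 2145-06-11

Answer: 2145-06-11


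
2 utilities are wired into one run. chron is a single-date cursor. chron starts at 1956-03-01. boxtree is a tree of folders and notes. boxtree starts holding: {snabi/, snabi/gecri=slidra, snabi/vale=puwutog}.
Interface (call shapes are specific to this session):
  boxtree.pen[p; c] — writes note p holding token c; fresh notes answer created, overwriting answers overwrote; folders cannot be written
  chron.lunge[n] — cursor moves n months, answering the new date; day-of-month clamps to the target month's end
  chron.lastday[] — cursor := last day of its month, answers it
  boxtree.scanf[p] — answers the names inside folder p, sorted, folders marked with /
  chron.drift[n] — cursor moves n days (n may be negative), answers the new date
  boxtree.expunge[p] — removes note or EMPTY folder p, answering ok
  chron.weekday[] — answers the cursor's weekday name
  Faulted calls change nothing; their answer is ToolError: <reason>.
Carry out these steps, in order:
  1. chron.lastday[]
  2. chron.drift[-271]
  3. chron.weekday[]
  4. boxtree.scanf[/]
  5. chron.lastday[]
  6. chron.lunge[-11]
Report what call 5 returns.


→ chron.lastday()
← 1956-03-31
→ chron.drift(n: -271)
← 1955-07-04
→ chron.weekday()
← Monday
→ boxtree.scanf(p: /)
← [snabi/]
→ chron.lastday()
← 1955-07-31
→ chron.lunge(n: -11)
← 1954-08-31

Answer: 1955-07-31


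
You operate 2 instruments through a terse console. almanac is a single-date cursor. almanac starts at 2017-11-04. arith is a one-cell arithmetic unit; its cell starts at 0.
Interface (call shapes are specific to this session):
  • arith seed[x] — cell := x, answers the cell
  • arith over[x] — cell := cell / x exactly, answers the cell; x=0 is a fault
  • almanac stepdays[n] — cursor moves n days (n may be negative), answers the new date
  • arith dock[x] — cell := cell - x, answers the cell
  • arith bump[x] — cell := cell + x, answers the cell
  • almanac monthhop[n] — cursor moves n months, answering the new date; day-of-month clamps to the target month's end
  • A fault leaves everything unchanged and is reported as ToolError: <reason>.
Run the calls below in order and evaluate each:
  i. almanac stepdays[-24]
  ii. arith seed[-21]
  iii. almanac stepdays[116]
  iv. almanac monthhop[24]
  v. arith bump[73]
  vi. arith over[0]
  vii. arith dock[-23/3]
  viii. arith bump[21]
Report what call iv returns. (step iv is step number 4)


Answer: 2020-02-04

Derivation:
→ almanac stepdays(n='-24')
← 2017-10-11
→ arith seed(x='-21')
← -21
→ almanac stepdays(n='116')
← 2018-02-04
→ almanac monthhop(n='24')
← 2020-02-04
→ arith bump(x='73')
← 52
→ arith over(x='0')
← ToolError: division by zero
→ arith dock(x='-23/3')
← 179/3
→ arith bump(x='21')
← 242/3
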